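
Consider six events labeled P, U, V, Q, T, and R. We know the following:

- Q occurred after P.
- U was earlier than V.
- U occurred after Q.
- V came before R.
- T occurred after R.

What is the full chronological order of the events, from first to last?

P, Q, U, V, R, T

The constraints fix every adjacent pair, so only one ordering works:
P → Q → U → V → R → T.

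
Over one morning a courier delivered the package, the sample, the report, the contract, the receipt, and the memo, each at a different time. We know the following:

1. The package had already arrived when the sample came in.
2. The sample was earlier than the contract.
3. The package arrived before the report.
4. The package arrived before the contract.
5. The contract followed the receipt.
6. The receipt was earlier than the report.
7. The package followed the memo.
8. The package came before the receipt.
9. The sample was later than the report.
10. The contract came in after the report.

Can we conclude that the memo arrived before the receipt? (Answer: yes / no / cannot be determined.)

Chain the constraints: the memo → the package → the receipt. Each link is directly stated, so the memo comes before the receipt.

yes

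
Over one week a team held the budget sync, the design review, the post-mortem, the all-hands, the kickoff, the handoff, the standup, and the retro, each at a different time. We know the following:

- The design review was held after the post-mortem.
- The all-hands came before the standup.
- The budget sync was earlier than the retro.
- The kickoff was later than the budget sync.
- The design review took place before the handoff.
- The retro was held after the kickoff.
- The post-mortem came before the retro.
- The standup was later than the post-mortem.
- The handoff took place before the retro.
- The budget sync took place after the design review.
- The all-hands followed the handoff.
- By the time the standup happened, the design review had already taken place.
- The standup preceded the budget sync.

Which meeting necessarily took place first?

The post-mortem has a chain of constraints placing it before every other meeting, so the post-mortem must be first.

the post-mortem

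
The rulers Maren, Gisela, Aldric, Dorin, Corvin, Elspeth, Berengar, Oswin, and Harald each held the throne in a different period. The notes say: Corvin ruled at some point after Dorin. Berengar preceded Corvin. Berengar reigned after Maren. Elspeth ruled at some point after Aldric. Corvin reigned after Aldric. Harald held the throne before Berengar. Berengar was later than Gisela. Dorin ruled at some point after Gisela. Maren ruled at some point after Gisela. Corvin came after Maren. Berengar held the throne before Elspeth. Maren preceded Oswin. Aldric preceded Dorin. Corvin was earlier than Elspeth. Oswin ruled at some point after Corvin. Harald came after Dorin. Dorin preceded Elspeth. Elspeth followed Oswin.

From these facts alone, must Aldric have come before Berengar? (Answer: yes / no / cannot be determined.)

yes

Chain the constraints: Aldric → Dorin → Harald → Berengar. Each link is directly stated, so Aldric comes before Berengar.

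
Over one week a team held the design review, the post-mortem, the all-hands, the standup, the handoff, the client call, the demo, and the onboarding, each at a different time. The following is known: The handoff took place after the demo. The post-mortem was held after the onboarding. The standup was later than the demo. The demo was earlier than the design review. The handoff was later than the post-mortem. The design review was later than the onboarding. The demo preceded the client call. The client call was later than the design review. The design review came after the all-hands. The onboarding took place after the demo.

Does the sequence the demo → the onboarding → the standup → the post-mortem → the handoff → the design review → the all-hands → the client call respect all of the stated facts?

The constraints require the all-hands before the design review, but in the proposed sequence the design review appears ahead of the all-hands. That one violation is enough.

no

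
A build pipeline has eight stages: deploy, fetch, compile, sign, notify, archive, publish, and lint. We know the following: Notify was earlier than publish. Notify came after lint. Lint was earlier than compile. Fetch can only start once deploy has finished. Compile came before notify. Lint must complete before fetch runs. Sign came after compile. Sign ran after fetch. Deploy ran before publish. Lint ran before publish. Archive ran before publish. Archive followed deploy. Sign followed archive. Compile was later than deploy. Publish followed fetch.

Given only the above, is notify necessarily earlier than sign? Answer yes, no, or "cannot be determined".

cannot be determined

No chain of stated constraints runs from notify to sign, and none runs from sign to notify either.
So the relative order of notify and sign is not fixed by the given facts.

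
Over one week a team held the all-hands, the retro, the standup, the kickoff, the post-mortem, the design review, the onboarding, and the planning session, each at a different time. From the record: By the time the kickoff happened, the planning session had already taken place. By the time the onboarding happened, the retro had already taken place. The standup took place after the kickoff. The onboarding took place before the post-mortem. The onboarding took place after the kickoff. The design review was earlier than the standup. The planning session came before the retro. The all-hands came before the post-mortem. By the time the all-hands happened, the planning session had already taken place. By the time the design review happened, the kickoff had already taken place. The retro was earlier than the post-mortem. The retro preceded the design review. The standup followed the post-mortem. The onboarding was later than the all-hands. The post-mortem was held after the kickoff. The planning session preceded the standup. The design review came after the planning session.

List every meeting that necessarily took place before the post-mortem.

the all-hands, the kickoff, the onboarding, the planning session, the retro

Directly stated before the post-mortem: the all-hands, the kickoff, the onboarding, and the retro.
The planning session reaches the post-mortem via the planning session → the kickoff → the post-mortem.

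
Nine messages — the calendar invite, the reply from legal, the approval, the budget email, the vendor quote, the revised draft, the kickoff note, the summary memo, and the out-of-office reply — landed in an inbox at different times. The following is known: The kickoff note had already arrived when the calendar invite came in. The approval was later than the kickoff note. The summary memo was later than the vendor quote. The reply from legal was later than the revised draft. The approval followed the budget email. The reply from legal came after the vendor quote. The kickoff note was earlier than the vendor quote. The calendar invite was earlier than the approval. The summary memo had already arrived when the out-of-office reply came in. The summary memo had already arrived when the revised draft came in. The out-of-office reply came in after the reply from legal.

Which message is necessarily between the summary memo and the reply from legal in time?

the revised draft

Tracing the constraints gives the summary memo → the revised draft → the reply from legal, so the revised draft sits after the summary memo and before the reply from legal.
No other message is forced both after the summary memo and before the reply from legal.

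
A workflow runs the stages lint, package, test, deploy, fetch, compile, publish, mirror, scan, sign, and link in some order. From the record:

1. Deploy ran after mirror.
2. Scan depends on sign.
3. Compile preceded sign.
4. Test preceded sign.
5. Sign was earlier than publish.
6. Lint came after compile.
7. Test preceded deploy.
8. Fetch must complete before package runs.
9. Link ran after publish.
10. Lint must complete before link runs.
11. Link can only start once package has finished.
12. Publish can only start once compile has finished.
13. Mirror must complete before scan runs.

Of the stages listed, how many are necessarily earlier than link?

7

Directly stated before link: lint, package, and publish.
Compile reaches link via compile → lint → link.
Fetch reaches link via fetch → package → link.
Sign reaches link via sign → publish → link.
Likewise test reaches link by chaining the stated constraints.
No chain forces scan (or any of the others) ahead of link.
That's compile, fetch, lint, package, publish, sign, and test — 7 in all.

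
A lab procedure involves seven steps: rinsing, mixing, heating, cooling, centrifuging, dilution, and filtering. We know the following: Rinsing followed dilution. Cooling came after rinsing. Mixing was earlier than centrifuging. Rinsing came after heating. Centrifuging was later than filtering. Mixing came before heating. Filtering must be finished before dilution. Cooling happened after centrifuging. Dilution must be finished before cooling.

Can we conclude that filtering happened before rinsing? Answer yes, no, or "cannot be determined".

yes

Chain the constraints: filtering → dilution → rinsing. Each link is directly stated, so filtering comes before rinsing.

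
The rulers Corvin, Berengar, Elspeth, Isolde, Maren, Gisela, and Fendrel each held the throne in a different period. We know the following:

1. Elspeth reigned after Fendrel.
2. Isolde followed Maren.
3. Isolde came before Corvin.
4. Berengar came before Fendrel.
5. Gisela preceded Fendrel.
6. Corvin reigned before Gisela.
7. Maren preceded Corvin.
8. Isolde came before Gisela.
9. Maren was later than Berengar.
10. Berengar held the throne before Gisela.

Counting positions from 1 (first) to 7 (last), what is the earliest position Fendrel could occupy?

Berengar, Corvin, Gisela, Isolde, and Maren must all come before Fendrel — 5 forced predecessors.
Nothing else is forced ahead of Fendrel, so their earliest slot is position 5 + 1 = 6.

6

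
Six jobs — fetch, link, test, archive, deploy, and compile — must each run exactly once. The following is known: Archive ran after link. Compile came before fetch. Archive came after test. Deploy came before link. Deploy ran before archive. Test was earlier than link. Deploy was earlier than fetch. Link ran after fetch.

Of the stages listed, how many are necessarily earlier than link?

4

Directly stated before link: deploy, fetch, and test.
Compile reaches link via compile → fetch → link.
That's compile, deploy, fetch, and test — 4 in all.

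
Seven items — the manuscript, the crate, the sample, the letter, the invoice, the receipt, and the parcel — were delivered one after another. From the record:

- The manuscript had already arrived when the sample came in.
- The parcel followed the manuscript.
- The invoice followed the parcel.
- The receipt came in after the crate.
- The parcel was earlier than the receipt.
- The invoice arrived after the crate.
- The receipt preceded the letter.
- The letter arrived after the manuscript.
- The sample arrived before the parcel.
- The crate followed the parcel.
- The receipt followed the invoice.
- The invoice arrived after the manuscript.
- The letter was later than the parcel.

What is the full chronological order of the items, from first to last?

The constraints fix every adjacent pair, so only one ordering works:
the manuscript → the sample → the parcel → the crate → the invoice → the receipt → the letter.

the manuscript, the sample, the parcel, the crate, the invoice, the receipt, the letter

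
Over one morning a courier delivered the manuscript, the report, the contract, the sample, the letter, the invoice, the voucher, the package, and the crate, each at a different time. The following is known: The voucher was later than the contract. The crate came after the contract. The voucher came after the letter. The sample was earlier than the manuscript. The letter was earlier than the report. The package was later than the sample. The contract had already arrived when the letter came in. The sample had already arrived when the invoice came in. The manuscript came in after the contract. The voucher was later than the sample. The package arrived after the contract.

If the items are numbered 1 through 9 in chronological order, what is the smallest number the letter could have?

The contract must come before the letter — 1 forced predecessor.
Nothing else is forced ahead of the letter, so its earliest slot is position 1 + 1 = 2.

2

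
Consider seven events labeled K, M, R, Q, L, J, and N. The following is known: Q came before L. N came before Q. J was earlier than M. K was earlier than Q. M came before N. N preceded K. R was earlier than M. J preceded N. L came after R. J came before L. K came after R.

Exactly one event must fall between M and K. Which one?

Tracing the constraints gives M → N → K, so N sits after M and before K.
No other event is forced both after M and before K.

N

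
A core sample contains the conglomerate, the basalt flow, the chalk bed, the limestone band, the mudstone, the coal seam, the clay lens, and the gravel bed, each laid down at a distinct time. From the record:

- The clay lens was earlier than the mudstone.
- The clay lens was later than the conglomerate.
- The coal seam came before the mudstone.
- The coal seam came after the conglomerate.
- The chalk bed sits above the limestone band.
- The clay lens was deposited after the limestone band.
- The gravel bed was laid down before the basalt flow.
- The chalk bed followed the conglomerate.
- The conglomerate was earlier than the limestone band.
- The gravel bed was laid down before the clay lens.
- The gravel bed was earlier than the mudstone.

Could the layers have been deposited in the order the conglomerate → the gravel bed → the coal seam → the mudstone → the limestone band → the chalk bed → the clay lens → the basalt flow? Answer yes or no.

no

The constraints require the clay lens before the mudstone, but in the proposed sequence the mudstone appears ahead of the clay lens. That one violation is enough.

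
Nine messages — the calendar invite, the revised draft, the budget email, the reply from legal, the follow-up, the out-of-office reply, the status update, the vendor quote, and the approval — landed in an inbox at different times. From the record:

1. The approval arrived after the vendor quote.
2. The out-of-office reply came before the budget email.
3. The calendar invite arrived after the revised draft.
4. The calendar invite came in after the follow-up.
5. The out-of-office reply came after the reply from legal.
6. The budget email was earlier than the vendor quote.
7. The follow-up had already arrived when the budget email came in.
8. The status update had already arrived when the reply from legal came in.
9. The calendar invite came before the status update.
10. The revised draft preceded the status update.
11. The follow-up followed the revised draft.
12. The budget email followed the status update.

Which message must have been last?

the approval

Every other message has a chain of constraints placing it before the approval, so the approval is last.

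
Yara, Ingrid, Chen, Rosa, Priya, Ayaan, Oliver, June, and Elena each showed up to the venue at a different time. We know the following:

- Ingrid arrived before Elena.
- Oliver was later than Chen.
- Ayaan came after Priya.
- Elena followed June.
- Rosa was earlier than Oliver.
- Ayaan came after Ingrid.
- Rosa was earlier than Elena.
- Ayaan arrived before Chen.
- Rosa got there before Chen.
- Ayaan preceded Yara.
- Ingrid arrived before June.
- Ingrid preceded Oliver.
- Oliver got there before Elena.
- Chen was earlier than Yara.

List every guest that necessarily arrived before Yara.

Ayaan, Chen, Ingrid, Priya, Rosa

Directly stated before Yara: Ayaan and Chen.
Ingrid reaches Yara via Ingrid → Ayaan → Yara.
Priya reaches Yara via Priya → Ayaan → Yara.
Rosa reaches Yara via Rosa → Chen → Yara.
No chain forces Elena (or any of the others) ahead of Yara.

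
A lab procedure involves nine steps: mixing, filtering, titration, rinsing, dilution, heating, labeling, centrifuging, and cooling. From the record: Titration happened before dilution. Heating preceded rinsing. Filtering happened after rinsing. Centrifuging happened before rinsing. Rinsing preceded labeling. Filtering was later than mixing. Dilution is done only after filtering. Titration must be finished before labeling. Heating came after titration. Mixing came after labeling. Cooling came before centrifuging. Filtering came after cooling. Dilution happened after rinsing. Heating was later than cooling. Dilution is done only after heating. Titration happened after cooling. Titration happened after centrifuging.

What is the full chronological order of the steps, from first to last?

The constraints fix every adjacent pair, so only one ordering works:
cooling → centrifuging → titration → heating → rinsing → labeling → mixing → filtering → dilution.

cooling, centrifuging, titration, heating, rinsing, labeling, mixing, filtering, dilution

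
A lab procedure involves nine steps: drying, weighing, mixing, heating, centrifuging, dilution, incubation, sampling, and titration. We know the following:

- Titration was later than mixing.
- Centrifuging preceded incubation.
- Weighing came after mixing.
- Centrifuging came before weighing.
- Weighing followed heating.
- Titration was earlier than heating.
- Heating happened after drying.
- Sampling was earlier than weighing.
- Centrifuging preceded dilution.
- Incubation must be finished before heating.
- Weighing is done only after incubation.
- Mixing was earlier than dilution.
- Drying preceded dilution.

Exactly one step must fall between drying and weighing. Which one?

heating

Tracing the constraints gives drying → heating → weighing, so heating sits after drying and before weighing.
No other step is forced both after drying and before weighing.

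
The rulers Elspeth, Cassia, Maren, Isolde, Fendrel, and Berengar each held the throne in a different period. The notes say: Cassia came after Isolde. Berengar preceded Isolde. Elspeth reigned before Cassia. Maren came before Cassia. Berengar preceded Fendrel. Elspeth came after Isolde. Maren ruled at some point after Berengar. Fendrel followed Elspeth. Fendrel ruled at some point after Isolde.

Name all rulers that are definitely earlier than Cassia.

Berengar, Elspeth, Isolde, Maren

Directly stated before Cassia: Elspeth, Isolde, and Maren.
Berengar reaches Cassia via Berengar → Isolde → Cassia.
No chain forces Fendrel ahead of Cassia.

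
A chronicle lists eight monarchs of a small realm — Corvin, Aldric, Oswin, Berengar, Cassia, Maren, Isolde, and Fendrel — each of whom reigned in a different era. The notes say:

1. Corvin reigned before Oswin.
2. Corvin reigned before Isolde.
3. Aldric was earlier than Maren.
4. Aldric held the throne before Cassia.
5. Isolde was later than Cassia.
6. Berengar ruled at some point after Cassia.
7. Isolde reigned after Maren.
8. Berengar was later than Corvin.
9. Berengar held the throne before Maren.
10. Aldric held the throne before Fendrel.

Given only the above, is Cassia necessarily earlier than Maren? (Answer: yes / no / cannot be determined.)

yes

Chain the constraints: Cassia → Berengar → Maren. Each link is directly stated, so Cassia comes before Maren.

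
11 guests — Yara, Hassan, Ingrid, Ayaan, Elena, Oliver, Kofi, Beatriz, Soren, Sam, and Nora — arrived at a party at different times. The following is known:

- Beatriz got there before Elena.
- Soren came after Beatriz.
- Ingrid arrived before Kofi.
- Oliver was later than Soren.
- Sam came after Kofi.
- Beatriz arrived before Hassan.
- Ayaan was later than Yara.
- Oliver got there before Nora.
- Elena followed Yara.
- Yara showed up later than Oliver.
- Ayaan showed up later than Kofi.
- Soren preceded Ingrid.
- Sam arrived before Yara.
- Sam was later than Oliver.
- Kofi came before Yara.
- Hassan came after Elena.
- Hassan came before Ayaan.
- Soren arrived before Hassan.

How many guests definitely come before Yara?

6

Directly stated before Yara: Kofi, Oliver, and Sam.
Beatriz reaches Yara via Beatriz → Soren → Oliver → Yara.
Ingrid reaches Yara via Ingrid → Kofi → Yara.
Soren reaches Yara via Soren → Oliver → Yara.
That's Beatriz, Ingrid, Kofi, Oliver, Sam, and Soren — 6 in all.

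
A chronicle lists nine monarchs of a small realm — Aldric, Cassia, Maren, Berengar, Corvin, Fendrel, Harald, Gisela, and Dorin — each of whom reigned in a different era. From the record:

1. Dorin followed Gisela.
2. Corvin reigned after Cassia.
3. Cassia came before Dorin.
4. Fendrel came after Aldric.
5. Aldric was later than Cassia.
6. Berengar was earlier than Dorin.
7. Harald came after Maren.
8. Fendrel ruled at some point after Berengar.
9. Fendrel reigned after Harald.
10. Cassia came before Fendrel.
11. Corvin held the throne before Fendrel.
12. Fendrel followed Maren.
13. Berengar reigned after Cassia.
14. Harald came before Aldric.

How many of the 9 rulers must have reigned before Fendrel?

6

Directly stated before Fendrel: Aldric, Berengar, Cassia, Corvin, Harald, and Maren.
No chain forces Dorin (or any of the others) ahead of Fendrel.
That's Aldric, Berengar, Cassia, Corvin, Harald, and Maren — 6 in all.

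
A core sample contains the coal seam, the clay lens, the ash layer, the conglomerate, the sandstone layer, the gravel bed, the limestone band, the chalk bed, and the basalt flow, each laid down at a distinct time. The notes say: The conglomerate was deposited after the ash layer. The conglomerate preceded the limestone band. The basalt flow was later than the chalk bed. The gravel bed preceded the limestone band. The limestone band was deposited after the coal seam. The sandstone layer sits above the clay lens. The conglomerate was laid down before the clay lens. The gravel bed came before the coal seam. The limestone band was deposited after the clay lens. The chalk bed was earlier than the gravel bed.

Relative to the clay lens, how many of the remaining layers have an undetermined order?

4

Forced before the clay lens: the ash layer and the conglomerate; forced after the clay lens: the limestone band and the sandstone layer.
That leaves the basalt flow, the chalk bed, the coal seam, and the gravel bed with no forced order relative to the clay lens — 4.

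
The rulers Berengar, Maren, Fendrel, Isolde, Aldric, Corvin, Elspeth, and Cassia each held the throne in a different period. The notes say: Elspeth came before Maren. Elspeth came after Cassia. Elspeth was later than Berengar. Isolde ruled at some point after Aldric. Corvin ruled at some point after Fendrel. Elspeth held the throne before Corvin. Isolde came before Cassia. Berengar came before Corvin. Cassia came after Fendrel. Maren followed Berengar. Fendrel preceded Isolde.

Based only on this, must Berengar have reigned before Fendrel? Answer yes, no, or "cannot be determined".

cannot be determined

No chain of stated constraints runs from Berengar to Fendrel, and none runs from Fendrel to Berengar either.
So the relative order of Berengar and Fendrel is not fixed by the given facts.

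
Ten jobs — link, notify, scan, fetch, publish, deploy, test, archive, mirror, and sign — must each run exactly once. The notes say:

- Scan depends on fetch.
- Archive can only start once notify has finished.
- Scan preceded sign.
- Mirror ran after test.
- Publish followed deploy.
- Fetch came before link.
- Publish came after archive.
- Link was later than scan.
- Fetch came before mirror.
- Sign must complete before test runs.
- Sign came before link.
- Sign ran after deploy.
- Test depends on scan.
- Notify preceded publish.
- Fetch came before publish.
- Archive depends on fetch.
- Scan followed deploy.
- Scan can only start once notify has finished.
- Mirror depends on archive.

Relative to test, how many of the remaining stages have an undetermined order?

Forced before test: deploy, fetch, notify, scan, and sign; forced after test: mirror.
That leaves archive, link, and publish with no forced order relative to test — 3.

3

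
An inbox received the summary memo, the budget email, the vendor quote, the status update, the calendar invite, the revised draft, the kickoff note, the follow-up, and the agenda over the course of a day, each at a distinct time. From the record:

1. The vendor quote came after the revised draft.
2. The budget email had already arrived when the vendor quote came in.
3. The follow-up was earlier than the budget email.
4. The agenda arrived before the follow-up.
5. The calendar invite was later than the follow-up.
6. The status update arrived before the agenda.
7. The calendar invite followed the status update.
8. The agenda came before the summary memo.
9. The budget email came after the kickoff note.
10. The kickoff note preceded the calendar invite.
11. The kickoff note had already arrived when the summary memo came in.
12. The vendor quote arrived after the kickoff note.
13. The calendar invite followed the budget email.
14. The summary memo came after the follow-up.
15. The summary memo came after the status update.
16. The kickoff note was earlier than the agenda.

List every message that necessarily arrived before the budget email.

Directly stated before the budget email: the follow-up and the kickoff note.
The agenda reaches the budget email via the agenda → the follow-up → the budget email.
The status update reaches the budget email via the status update → the agenda → the follow-up → the budget email.

the agenda, the follow-up, the kickoff note, the status update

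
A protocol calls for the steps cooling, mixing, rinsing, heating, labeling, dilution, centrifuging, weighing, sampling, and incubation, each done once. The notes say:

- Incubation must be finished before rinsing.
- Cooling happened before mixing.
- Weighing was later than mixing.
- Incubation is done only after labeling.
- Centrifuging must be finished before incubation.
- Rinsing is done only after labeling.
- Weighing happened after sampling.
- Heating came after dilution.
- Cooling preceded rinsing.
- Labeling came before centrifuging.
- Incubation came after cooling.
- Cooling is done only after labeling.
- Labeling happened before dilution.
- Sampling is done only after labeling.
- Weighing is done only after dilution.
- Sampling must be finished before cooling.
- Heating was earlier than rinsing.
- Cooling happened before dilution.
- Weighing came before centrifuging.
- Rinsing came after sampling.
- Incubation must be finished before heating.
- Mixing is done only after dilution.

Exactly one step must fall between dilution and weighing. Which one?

mixing

Tracing the constraints gives dilution → mixing → weighing, so mixing sits after dilution and before weighing.
No other step is forced both after dilution and before weighing.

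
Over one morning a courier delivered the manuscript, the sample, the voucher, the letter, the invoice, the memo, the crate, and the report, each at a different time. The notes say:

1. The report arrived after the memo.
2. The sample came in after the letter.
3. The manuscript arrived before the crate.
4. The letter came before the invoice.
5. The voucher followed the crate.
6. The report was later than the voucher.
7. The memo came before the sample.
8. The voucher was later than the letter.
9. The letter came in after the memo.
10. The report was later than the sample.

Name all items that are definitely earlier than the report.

the crate, the letter, the manuscript, the memo, the sample, the voucher

Directly stated before the report: the memo, the sample, and the voucher.
The crate reaches the report via the crate → the voucher → the report.
The letter reaches the report via the letter → the voucher → the report.
The manuscript reaches the report via the manuscript → the crate → the voucher → the report.
No chain forces the invoice ahead of the report.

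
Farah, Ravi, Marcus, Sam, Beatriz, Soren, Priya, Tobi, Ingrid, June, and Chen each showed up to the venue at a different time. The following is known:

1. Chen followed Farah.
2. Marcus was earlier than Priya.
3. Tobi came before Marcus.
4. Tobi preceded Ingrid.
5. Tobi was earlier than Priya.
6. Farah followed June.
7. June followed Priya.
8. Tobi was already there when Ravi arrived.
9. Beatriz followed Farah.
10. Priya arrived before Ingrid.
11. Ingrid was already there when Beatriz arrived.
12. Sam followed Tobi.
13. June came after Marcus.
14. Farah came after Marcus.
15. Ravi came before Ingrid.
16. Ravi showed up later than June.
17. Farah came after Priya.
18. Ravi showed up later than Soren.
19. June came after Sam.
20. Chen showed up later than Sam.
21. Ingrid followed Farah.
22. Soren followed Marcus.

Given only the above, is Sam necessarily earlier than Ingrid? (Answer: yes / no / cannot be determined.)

Chain the constraints: Sam → June → Ravi → Ingrid. Each link is directly stated, so Sam comes before Ingrid.

yes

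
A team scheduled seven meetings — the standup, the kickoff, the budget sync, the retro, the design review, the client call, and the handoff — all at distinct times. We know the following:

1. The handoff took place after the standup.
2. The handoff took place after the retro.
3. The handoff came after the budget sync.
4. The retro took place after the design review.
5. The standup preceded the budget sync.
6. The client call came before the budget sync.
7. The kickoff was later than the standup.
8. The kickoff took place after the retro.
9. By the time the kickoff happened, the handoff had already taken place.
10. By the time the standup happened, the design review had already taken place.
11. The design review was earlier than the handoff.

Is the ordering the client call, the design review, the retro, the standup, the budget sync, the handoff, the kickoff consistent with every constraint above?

yes

Check each stated constraint against the proposed order — e.g. the retro is ahead of the kickoff; the client call is ahead of the budget sync. Every pair is in the required order; nothing is violated.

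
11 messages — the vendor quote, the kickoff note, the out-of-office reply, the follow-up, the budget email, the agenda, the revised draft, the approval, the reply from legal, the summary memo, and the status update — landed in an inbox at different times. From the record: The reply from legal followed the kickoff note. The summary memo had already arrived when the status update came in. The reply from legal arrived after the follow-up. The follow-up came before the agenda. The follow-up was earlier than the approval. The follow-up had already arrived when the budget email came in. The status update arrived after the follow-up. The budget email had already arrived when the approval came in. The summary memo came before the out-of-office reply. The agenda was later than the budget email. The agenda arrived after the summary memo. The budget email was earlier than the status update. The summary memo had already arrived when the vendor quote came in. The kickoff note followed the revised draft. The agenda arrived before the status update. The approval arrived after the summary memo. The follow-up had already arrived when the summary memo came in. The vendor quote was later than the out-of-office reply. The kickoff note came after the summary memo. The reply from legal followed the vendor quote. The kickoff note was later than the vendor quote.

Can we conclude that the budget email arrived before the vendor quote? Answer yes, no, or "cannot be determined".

cannot be determined

No chain of stated constraints runs from the budget email to the vendor quote, and none runs from the vendor quote to the budget email either.
So the relative order of the budget email and the vendor quote is not fixed by the given facts.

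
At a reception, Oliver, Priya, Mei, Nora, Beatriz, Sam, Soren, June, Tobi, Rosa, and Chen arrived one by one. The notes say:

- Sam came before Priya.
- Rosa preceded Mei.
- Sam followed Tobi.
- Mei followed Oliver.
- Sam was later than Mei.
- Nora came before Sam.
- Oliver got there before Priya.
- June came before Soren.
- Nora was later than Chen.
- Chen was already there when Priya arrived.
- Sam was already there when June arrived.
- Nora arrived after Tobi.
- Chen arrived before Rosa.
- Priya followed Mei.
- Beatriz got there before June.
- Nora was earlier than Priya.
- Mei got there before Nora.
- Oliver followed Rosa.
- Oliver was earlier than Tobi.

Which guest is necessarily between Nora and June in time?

Tracing the constraints gives Nora → Sam → June, so Sam sits after Nora and before June.
No other guest is forced both after Nora and before June.

Sam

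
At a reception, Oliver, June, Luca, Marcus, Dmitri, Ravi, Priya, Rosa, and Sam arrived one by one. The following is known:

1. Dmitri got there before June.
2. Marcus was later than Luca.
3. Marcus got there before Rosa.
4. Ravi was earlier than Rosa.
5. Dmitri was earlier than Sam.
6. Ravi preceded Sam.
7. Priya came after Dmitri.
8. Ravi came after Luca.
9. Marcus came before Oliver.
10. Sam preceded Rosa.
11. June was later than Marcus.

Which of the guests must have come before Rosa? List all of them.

Directly stated before Rosa: Marcus, Ravi, and Sam.
Dmitri reaches Rosa via Dmitri → Sam → Rosa.
Luca reaches Rosa via Luca → Marcus → Rosa.

Dmitri, Luca, Marcus, Ravi, Sam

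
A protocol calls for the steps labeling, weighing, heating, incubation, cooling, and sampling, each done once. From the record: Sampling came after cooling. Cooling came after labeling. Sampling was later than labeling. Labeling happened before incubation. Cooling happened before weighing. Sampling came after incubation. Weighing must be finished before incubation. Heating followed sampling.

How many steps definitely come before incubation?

3

Directly stated before incubation: labeling and weighing.
Cooling reaches incubation via cooling → weighing → incubation.
No chain forces sampling (or any of the others) ahead of incubation.
That's cooling, labeling, and weighing — 3 in all.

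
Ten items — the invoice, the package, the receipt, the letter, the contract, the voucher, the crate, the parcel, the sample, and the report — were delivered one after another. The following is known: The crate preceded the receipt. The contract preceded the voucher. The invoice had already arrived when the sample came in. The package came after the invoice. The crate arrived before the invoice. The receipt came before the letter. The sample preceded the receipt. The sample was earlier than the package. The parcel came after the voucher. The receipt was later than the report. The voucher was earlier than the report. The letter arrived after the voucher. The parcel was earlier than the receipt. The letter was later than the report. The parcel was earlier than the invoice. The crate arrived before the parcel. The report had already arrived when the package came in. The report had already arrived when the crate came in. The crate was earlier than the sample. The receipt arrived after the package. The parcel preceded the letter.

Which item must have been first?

the contract

The contract has a chain of constraints placing it before every other item, so the contract must be first.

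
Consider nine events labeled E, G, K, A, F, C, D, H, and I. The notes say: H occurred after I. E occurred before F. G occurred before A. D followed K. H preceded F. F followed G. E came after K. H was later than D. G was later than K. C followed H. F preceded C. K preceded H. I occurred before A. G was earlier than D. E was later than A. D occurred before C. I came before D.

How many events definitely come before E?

4

Directly stated before E: A and K.
G reaches E via G → A → E.
I reaches E via I → A → E.
No chain forces C (or any of the others) ahead of E.
That's A, G, I, and K — 4 in all.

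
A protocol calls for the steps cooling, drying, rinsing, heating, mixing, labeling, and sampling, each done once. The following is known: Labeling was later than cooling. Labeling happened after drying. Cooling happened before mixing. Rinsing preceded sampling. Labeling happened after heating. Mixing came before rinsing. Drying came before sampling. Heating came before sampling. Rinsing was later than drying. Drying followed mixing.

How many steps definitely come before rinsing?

Directly stated before rinsing: drying and mixing.
Cooling reaches rinsing via cooling → mixing → rinsing.
No chain forces labeling (or any of the others) ahead of rinsing.
That's cooling, drying, and mixing — 3 in all.

3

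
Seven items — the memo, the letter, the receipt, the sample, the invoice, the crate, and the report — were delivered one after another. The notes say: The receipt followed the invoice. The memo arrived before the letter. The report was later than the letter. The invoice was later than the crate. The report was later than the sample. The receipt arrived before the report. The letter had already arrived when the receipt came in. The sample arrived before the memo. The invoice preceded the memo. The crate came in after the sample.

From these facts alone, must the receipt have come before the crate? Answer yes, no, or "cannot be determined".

Tracing the constraints gives the crate → the invoice → the receipt, so the crate must come before the receipt.
That means the receipt cannot be before the crate.

no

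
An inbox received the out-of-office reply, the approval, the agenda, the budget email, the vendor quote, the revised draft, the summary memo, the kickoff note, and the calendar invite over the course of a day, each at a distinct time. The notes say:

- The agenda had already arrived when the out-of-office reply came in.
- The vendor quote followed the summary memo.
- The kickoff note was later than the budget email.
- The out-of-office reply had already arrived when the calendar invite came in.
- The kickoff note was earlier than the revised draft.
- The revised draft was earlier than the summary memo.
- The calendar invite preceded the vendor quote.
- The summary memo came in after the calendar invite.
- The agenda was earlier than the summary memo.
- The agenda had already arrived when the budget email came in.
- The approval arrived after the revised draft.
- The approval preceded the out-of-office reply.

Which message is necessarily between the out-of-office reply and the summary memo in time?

the calendar invite

Tracing the constraints gives the out-of-office reply → the calendar invite → the summary memo, so the calendar invite sits after the out-of-office reply and before the summary memo.
No other message is forced both after the out-of-office reply and before the summary memo.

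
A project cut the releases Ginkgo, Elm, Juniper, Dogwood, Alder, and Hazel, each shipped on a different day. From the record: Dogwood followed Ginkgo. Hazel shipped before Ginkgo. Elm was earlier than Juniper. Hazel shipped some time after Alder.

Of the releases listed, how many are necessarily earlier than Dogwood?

Directly stated before Dogwood: Ginkgo.
Alder reaches Dogwood via Alder → Hazel → Ginkgo → Dogwood.
Hazel reaches Dogwood via Hazel → Ginkgo → Dogwood.
No chain forces Juniper (or any of the others) ahead of Dogwood.
That's Alder, Ginkgo, and Hazel — 3 in all.

3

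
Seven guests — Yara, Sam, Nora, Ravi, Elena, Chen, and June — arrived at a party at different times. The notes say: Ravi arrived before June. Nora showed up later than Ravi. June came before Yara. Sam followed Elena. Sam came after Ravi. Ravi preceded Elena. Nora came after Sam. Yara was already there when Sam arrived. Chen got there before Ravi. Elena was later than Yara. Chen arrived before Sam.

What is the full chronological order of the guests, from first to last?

The constraints fix every adjacent pair, so only one ordering works:
Chen → Ravi → June → Yara → Elena → Sam → Nora.

Chen, Ravi, June, Yara, Elena, Sam, Nora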